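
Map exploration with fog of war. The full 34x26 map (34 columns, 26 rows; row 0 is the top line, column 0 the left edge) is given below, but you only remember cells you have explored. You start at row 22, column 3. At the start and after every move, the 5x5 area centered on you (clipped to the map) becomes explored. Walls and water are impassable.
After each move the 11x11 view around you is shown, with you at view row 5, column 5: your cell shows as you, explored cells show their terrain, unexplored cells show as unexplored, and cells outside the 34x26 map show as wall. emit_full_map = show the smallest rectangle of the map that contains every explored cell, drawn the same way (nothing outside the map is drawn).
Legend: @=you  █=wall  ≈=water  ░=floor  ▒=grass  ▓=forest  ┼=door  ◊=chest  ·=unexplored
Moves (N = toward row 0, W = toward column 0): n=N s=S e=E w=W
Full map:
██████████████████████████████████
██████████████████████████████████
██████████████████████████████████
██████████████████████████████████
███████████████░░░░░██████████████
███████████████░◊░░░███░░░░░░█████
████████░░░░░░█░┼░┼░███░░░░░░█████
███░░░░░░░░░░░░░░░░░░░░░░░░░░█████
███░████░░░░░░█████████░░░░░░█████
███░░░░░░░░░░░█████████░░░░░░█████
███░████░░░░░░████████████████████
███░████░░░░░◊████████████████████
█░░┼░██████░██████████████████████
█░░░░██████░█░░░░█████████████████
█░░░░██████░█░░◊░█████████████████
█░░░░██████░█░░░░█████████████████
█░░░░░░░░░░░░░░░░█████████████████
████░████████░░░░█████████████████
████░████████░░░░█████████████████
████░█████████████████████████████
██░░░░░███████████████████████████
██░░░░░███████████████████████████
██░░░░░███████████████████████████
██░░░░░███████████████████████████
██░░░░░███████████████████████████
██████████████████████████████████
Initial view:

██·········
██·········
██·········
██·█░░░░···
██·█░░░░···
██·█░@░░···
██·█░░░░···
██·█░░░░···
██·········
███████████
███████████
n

██·········
██·········
██·········
██·███░█···
██·█░░░░···
██·█░@░░···
██·█░░░░···
██·█░░░░···
██·█░░░░···
██·········
███████████

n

██·········
██·········
██·········
██·███░█···
██·███░█···
██·█░@░░···
██·█░░░░···
██·█░░░░···
██·█░░░░···
██·█░░░░···
██·········

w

███········
███········
███········
███████░█··
███████░█··
█████@░░░··
█████░░░░··
█████░░░░··
███·█░░░░··
███·█░░░░··
███········

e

██·········
██·········
██·········
██████░█···
██████░█···
████░@░░···
████░░░░···
████░░░░···
██·█░░░░···
██·█░░░░···
██·········

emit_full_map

████░█
████░█
██░@░░
██░░░░
██░░░░
·█░░░░
·█░░░░

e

█··········
█··········
█··········
█████░██···
█████░██···
███░░@░░···
███░░░░░···
███░░░░░···
█·█░░░░····
█·█░░░░····
█··········

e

···········
···········
···········
████░███···
████░███···
██░░░@░█···
██░░░░░█···
██░░░░░█···
·█░░░░·····
·█░░░░·····
···········

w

█··········
█··········
█··········
█████░███··
█████░███··
███░░@░░█··
███░░░░░█··
███░░░░░█··
█·█░░░░····
█·█░░░░····
█··········

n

█··········
█··········
█··········
█··██░██···
█████░███··
█████@███··
███░░░░░█··
███░░░░░█··
███░░░░░█··
█·█░░░░····
█·█░░░░····

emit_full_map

··██░██·
████░███
████@███
██░░░░░█
██░░░░░█
██░░░░░█
·█░░░░··
·█░░░░··

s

█··········
█··········
█··██░██···
█████░███··
█████░███··
███░░@░░█··
███░░░░░█··
███░░░░░█··
█·█░░░░····
█·█░░░░····
█··········

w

██·········
██·········
██··██░██··
██████░███·
██████░███·
████░@░░░█·
████░░░░░█·
████░░░░░█·
██·█░░░░···
██·█░░░░···
██·········

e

█··········
█··········
█··██░██···
█████░███··
█████░███··
███░░@░░█··
███░░░░░█··
███░░░░░█··
█·█░░░░····
█·█░░░░····
█··········

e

···········
···········
··██░██····
████░███···
████░███···
██░░░@░█···
██░░░░░█···
██░░░░░█···
·█░░░░·····
·█░░░░·····
···········

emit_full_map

··██░██·
████░███
████░███
██░░░@░█
██░░░░░█
██░░░░░█
·█░░░░··
·█░░░░··

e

···········
···········
·██░██·····
███░████···
███░████···
█░░░░@██···
█░░░░░██···
█░░░░░██···
█░░░░······
█░░░░······
···········

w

···········
···········
··██░██····
████░████··
████░████··
██░░░@░██··
██░░░░░██··
██░░░░░██··
·█░░░░·····
·█░░░░·····
···········

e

···········
···········
·██░██·····
███░████···
███░████···
█░░░░@██···
█░░░░░██···
█░░░░░██···
█░░░░······
█░░░░······
···········

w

···········
···········
··██░██····
████░████··
████░████··
██░░░@░██··
██░░░░░██··
██░░░░░██··
·█░░░░·····
·█░░░░·····
···········

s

···········
··██░██····
████░████··
████░████··
██░░░░░██··
██░░░@░██··
██░░░░░██··
·█░░░░░█···
·█░░░░·····
···········
███████████

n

···········
···········
··██░██····
████░████··
████░████··
██░░░@░██··
██░░░░░██··
██░░░░░██··
·█░░░░░█···
·█░░░░·····
···········

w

█··········
█··········
█··██░██···
█████░████·
█████░████·
███░░@░░██·
███░░░░░██·
███░░░░░██·
█·█░░░░░█··
█·█░░░░····
█··········

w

██·········
██·········
██··██░██··
██████░████
██████░████
████░@░░░██
████░░░░░██
████░░░░░██
██·█░░░░░█·
██·█░░░░···
██·········

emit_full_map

··██░██··
████░████
████░████
██░@░░░██
██░░░░░██
██░░░░░██
·█░░░░░█·
·█░░░░···

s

██·········
██··██░██··
██████░████
██████░████
████░░░░░██
████░@░░░██
████░░░░░██
██·█░░░░░█·
██·█░░░░···
██·········
███████████

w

███········
███··██░██·
███████░███
███████░███
█████░░░░░█
█████@░░░░█
█████░░░░░█
█████░░░░░█
███·█░░░░··
███········
███████████

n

███········
███········
███··██░██·
███████░███
███████░███
█████@░░░░█
█████░░░░░█
█████░░░░░█
█████░░░░░█
███·█░░░░··
███········

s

███········
███··██░██·
███████░███
███████░███
█████░░░░░█
█████@░░░░█
█████░░░░░█
█████░░░░░█
███·█░░░░··
███········
███████████

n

███········
███········
███··██░██·
███████░███
███████░███
█████@░░░░█
█████░░░░░█
█████░░░░░█
█████░░░░░█
███·█░░░░··
███········


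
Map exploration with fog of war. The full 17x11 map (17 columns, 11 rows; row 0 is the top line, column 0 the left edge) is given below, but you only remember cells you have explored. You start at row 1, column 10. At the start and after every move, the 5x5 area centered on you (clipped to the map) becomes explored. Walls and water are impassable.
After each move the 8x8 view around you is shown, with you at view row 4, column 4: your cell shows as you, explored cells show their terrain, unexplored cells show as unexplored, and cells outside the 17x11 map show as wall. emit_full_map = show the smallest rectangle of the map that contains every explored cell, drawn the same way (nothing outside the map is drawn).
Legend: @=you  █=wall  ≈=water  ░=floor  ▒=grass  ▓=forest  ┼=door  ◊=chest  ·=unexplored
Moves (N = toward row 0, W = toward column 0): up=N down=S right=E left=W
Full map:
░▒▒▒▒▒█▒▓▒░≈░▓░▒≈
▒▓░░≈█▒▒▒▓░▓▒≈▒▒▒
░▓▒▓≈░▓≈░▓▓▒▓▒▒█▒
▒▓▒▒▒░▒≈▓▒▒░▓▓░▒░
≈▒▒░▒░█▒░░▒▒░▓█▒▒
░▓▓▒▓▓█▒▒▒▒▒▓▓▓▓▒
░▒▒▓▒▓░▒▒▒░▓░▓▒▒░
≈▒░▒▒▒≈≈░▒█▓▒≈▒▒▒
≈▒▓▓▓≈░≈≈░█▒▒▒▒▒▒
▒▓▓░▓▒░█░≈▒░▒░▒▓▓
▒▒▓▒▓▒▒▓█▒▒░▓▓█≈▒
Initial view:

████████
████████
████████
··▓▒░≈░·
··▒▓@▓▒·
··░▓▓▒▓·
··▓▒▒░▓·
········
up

████████
████████
████████
████████
··▓▒@≈░·
··▒▓░▓▒·
··░▓▓▒▓·
··▓▒▒░▓·

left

████████
████████
████████
████████
··▒▓@░≈░
··▒▒▓░▓▒
··≈░▓▓▒▓
···▓▒▒░▓

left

████████
████████
████████
████████
··█▒@▒░≈
··▒▒▒▓░▓
··▓≈░▓▓▒
····▓▒▒░

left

████████
████████
████████
████████
··▒█@▓▒░
··█▒▒▒▓░
··░▓≈░▓▓
·····▓▒▒

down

████████
████████
████████
··▒█▒▓▒░
··█▒@▒▓░
··░▓≈░▓▓
··░▒≈▓▒▒
········

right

████████
████████
████████
·▒█▒▓▒░≈
·█▒▒@▓░▓
·░▓≈░▓▓▒
·░▒≈▓▒▒░
········

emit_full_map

▒█▒▓▒░≈░
█▒▒@▓░▓▒
░▓≈░▓▓▒▓
░▒≈▓▒▒░▓

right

████████
████████
████████
▒█▒▓▒░≈░
█▒▒▒@░▓▒
░▓≈░▓▓▒▓
░▒≈▓▒▒░▓
········

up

████████
████████
████████
████████
▒█▒▓@░≈░
█▒▒▒▓░▓▒
░▓≈░▓▓▒▓
░▒≈▓▒▒░▓

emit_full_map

▒█▒▓@░≈░
█▒▒▒▓░▓▒
░▓≈░▓▓▒▓
░▒≈▓▒▒░▓


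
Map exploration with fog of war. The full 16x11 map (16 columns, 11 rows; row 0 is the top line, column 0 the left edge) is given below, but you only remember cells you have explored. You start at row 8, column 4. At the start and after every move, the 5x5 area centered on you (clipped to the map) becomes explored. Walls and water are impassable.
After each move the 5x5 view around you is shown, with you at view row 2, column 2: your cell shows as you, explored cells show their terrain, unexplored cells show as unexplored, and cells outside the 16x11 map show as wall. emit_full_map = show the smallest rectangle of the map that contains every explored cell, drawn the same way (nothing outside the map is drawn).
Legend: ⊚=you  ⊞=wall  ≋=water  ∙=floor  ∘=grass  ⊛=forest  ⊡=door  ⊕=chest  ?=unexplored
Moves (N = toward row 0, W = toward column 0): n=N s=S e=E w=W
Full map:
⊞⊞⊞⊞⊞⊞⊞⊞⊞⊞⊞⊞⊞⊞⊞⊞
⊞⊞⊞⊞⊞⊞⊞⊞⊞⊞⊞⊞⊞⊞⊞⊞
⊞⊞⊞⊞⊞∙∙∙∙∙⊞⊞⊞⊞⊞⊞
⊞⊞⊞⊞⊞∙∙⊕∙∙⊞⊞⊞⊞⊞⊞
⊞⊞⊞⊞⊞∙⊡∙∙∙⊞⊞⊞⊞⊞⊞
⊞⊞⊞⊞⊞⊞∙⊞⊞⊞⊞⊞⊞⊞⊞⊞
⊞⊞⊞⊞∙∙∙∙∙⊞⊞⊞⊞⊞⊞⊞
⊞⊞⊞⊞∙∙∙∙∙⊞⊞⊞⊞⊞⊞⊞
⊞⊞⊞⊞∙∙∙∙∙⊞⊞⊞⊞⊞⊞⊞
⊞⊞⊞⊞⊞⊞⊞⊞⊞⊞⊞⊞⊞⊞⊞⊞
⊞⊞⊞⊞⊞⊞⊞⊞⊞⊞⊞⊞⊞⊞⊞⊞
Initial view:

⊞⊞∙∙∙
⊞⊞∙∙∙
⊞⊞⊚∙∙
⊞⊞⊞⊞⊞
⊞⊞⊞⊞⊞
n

⊞⊞⊞⊞∙
⊞⊞∙∙∙
⊞⊞⊚∙∙
⊞⊞∙∙∙
⊞⊞⊞⊞⊞

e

⊞⊞⊞∙⊞
⊞∙∙∙∙
⊞∙⊚∙∙
⊞∙∙∙∙
⊞⊞⊞⊞⊞

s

⊞∙∙∙∙
⊞∙∙∙∙
⊞∙⊚∙∙
⊞⊞⊞⊞⊞
⊞⊞⊞⊞⊞

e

∙∙∙∙∙
∙∙∙∙∙
∙∙⊚∙∙
⊞⊞⊞⊞⊞
⊞⊞⊞⊞⊞

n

⊞⊞∙⊞⊞
∙∙∙∙∙
∙∙⊚∙∙
∙∙∙∙∙
⊞⊞⊞⊞⊞

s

∙∙∙∙∙
∙∙∙∙∙
∙∙⊚∙∙
⊞⊞⊞⊞⊞
⊞⊞⊞⊞⊞

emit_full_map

⊞⊞⊞⊞∙⊞⊞
⊞⊞∙∙∙∙∙
⊞⊞∙∙∙∙∙
⊞⊞∙∙⊚∙∙
⊞⊞⊞⊞⊞⊞⊞
⊞⊞⊞⊞⊞⊞⊞

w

⊞∙∙∙∙
⊞∙∙∙∙
⊞∙⊚∙∙
⊞⊞⊞⊞⊞
⊞⊞⊞⊞⊞

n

⊞⊞⊞∙⊞
⊞∙∙∙∙
⊞∙⊚∙∙
⊞∙∙∙∙
⊞⊞⊞⊞⊞

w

⊞⊞⊞⊞∙
⊞⊞∙∙∙
⊞⊞⊚∙∙
⊞⊞∙∙∙
⊞⊞⊞⊞⊞

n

⊞⊞⊞∙⊡
⊞⊞⊞⊞∙
⊞⊞⊚∙∙
⊞⊞∙∙∙
⊞⊞∙∙∙


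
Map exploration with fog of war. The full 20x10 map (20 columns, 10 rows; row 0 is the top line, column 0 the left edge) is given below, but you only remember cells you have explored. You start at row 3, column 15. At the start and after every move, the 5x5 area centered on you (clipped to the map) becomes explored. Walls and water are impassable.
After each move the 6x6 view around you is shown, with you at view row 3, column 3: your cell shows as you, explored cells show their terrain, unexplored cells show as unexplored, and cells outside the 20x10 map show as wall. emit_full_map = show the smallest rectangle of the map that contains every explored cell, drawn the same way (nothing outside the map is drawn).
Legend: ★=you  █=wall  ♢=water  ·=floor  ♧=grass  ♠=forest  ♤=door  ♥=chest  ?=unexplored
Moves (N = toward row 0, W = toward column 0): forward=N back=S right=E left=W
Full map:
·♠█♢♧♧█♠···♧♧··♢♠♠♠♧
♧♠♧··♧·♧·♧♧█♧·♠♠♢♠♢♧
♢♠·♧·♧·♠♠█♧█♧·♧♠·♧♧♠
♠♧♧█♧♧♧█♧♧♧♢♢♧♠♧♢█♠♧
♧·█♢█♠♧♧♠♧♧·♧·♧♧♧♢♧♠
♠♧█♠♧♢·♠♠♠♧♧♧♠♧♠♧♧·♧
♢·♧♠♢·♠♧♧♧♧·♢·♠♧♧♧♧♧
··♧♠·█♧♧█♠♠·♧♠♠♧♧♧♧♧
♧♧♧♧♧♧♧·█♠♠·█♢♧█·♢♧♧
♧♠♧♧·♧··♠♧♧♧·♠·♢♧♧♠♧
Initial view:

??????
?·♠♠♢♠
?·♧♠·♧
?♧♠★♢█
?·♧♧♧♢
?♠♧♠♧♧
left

??????
?♧·♠♠♢
?♧·♧♠·
?♢♧★♧♢
?♧·♧♧♧
?♧♠♧♠♧

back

?♧·♠♠♢
?♧·♧♠·
?♢♧♠♧♢
?♧·★♧♧
?♧♠♧♠♧
?♢·♠♧♧

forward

??????
?♧·♠♠♢
?♧·♧♠·
?♢♧★♧♢
?♧·♧♧♧
?♧♠♧♠♧

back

?♧·♠♠♢
?♧·♧♠·
?♢♧♠♧♢
?♧·★♧♧
?♧♠♧♠♧
?♢·♠♧♧

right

♧·♠♠♢♠
♧·♧♠·♧
♢♧♠♧♢█
♧·♧★♧♢
♧♠♧♠♧♧
♢·♠♧♧♧


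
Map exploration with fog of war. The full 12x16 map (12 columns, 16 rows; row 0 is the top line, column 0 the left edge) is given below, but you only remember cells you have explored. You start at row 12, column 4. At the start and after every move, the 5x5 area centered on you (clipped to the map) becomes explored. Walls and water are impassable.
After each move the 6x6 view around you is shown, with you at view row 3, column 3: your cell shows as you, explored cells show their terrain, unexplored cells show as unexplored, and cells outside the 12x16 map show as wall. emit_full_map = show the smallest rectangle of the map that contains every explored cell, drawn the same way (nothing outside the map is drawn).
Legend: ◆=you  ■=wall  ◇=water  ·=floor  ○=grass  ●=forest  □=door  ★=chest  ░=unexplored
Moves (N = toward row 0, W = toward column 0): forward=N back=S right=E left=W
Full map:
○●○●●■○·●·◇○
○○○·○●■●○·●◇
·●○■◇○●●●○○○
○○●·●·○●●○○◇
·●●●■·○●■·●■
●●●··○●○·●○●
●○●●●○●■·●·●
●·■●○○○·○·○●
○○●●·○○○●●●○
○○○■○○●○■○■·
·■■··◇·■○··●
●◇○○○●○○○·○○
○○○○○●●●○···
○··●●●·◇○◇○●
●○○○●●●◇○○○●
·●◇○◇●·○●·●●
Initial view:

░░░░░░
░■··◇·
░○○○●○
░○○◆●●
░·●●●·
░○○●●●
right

░░░░░░
■··◇·■
○○○●○○
○○○◆●●
·●●●·◇
○○●●●◇

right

░░░░░░
··◇·■○
○○●○○○
○○●◆●○
●●●·◇○
○●●●◇○

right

░░░░░░
·◇·■○·
○●○○○·
○●●◆○·
●●·◇○◇
●●●◇○○

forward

░░░░░░
░○●○■○
·◇·■○·
○●○◆○·
○●●●○·
●●·◇○◇

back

░○●○■○
·◇·■○·
○●○○○·
○●●◆○·
●●·◇○◇
●●●◇○○

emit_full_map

░░░○●○■○
■··◇·■○·
○○○●○○○·
○○○●●◆○·
·●●●·◇○◇
○○●●●◇○○

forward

░░░░░░
░○●○■○
·◇·■○·
○●○◆○·
○●●●○·
●●·◇○◇

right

░░░░░░
○●○■○■
◇·■○··
●○○◆·○
●●●○··
●·◇○◇○

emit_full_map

░░░○●○■○■
■··◇·■○··
○○○●○○◆·○
○○○●●●○··
·●●●·◇○◇○
○○●●●◇○○░


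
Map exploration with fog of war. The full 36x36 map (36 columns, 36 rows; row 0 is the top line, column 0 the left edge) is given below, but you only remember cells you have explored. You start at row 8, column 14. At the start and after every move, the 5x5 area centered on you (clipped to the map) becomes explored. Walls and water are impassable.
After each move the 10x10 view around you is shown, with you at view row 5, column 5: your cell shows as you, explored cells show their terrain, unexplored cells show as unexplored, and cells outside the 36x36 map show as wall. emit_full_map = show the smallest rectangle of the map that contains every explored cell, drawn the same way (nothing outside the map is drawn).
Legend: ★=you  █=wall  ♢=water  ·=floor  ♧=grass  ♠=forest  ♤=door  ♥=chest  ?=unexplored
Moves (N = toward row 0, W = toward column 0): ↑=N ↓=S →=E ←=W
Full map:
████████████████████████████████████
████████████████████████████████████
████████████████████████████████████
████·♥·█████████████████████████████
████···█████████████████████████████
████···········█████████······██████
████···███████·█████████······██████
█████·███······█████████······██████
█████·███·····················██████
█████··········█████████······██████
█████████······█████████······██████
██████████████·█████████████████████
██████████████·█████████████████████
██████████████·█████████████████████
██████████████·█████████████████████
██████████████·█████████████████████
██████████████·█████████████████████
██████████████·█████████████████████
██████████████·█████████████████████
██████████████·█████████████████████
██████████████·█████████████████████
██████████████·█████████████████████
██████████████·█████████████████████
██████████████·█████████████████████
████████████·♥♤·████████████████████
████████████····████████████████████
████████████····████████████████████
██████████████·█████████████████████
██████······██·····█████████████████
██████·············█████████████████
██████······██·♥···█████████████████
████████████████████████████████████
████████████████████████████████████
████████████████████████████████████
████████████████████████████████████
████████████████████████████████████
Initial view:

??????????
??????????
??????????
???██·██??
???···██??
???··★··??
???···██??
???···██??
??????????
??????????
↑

??????????
??????????
??????????
???···██??
???██·██??
???··★██??
???·····??
???···██??
???···██??
??????????

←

??????????
??????????
??????????
???····██?
???███·██?
???··★·██?
???······?
???····██?
????···██?
??????????

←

??????????
??????????
??????????
???·····██
???████·██
???··★··██
???·······
???·····██
?????···██
??????????

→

??????????
??????????
??????????
??·····██?
??████·██?
??···★·██?
??·······?
??·····██?
????···██?
??????????

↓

??????????
??????????
??·····██?
??████·██?
??·····██?
??···★···?
??·····██?
???····██?
??????????
??????????

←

??????????
??????????
???·····██
???████·██
???·····██
???··★····
???·····██
???·····██
??????????
??????????

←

??????????
??????????
????·····█
???█████·█
???······█
???··★····
???······█
???······█
??????????
??????????

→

??????????
??????????
???·····██
??█████·██
??······██
??···★····
??······██
??······██
??????????
??????????

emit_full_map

?·····██
█████·██
······██
···★····
······██
······██

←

??????????
??????????
????·····█
???█████·█
???······█
???··★····
???······█
???······█
??????????
??????????

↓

??????????
????·····█
???█████·█
???······█
???·······
???··★···█
???······█
???█████??
??????????
??????????

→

??????????
???·····██
??█████·██
??······██
??········
??···★··██
??······██
??█████·??
??????????
??????????

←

??????????
????·····█
???█████·█
???······█
???·······
???··★···█
???······█
???█████·?
??????????
??????????

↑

??????????
??????????
????·····█
???█████·█
???······█
???··★····
???······█
???······█
???█████·?
??????????

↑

??????????
??????????
??????????
???······█
???█████·█
???··★···█
???·······
???······█
???······█
???█████·?

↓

??????????
??????????
???······█
???█████·█
???······█
???··★····
???······█
???······█
???█████·?
??????????

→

??????????
??????????
??······██
??█████·██
??······██
??···★····
??······██
??······██
??█████·??
??????????

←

??????????
??????????
???······█
???█████·█
???······█
???··★····
???······█
???······█
???█████·?
??????????

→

??????????
??????????
??······██
??█████·██
??······██
??···★····
??······██
??······██
??█████·??
??????????

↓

??????????
??······██
??█████·██
??······██
??········
??···★··██
??······██
??█████·??
??????????
??????????


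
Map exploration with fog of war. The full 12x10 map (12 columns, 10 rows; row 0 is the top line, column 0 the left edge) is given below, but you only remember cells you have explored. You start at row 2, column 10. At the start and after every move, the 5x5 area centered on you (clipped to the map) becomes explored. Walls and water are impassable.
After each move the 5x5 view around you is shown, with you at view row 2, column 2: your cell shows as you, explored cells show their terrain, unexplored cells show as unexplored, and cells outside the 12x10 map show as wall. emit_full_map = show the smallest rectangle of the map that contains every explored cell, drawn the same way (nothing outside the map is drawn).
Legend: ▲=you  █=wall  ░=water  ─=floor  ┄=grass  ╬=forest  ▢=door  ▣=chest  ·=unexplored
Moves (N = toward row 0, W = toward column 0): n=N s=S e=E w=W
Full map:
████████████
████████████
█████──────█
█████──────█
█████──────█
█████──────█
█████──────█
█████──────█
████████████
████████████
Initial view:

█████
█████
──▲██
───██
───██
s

█████
───██
──▲██
───██
───██

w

█████
────█
──▲─█
────█
────█

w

█████
─────
──▲──
─────
─────

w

█████
─────
──▲──
─────
─────

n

█████
█████
──▲──
─────
─────

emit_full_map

███████
███████
──▲───█
──────█
──────█
──────█

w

█████
█████
█─▲──
█────
█────

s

█████
█────
█─▲──
█────
█────


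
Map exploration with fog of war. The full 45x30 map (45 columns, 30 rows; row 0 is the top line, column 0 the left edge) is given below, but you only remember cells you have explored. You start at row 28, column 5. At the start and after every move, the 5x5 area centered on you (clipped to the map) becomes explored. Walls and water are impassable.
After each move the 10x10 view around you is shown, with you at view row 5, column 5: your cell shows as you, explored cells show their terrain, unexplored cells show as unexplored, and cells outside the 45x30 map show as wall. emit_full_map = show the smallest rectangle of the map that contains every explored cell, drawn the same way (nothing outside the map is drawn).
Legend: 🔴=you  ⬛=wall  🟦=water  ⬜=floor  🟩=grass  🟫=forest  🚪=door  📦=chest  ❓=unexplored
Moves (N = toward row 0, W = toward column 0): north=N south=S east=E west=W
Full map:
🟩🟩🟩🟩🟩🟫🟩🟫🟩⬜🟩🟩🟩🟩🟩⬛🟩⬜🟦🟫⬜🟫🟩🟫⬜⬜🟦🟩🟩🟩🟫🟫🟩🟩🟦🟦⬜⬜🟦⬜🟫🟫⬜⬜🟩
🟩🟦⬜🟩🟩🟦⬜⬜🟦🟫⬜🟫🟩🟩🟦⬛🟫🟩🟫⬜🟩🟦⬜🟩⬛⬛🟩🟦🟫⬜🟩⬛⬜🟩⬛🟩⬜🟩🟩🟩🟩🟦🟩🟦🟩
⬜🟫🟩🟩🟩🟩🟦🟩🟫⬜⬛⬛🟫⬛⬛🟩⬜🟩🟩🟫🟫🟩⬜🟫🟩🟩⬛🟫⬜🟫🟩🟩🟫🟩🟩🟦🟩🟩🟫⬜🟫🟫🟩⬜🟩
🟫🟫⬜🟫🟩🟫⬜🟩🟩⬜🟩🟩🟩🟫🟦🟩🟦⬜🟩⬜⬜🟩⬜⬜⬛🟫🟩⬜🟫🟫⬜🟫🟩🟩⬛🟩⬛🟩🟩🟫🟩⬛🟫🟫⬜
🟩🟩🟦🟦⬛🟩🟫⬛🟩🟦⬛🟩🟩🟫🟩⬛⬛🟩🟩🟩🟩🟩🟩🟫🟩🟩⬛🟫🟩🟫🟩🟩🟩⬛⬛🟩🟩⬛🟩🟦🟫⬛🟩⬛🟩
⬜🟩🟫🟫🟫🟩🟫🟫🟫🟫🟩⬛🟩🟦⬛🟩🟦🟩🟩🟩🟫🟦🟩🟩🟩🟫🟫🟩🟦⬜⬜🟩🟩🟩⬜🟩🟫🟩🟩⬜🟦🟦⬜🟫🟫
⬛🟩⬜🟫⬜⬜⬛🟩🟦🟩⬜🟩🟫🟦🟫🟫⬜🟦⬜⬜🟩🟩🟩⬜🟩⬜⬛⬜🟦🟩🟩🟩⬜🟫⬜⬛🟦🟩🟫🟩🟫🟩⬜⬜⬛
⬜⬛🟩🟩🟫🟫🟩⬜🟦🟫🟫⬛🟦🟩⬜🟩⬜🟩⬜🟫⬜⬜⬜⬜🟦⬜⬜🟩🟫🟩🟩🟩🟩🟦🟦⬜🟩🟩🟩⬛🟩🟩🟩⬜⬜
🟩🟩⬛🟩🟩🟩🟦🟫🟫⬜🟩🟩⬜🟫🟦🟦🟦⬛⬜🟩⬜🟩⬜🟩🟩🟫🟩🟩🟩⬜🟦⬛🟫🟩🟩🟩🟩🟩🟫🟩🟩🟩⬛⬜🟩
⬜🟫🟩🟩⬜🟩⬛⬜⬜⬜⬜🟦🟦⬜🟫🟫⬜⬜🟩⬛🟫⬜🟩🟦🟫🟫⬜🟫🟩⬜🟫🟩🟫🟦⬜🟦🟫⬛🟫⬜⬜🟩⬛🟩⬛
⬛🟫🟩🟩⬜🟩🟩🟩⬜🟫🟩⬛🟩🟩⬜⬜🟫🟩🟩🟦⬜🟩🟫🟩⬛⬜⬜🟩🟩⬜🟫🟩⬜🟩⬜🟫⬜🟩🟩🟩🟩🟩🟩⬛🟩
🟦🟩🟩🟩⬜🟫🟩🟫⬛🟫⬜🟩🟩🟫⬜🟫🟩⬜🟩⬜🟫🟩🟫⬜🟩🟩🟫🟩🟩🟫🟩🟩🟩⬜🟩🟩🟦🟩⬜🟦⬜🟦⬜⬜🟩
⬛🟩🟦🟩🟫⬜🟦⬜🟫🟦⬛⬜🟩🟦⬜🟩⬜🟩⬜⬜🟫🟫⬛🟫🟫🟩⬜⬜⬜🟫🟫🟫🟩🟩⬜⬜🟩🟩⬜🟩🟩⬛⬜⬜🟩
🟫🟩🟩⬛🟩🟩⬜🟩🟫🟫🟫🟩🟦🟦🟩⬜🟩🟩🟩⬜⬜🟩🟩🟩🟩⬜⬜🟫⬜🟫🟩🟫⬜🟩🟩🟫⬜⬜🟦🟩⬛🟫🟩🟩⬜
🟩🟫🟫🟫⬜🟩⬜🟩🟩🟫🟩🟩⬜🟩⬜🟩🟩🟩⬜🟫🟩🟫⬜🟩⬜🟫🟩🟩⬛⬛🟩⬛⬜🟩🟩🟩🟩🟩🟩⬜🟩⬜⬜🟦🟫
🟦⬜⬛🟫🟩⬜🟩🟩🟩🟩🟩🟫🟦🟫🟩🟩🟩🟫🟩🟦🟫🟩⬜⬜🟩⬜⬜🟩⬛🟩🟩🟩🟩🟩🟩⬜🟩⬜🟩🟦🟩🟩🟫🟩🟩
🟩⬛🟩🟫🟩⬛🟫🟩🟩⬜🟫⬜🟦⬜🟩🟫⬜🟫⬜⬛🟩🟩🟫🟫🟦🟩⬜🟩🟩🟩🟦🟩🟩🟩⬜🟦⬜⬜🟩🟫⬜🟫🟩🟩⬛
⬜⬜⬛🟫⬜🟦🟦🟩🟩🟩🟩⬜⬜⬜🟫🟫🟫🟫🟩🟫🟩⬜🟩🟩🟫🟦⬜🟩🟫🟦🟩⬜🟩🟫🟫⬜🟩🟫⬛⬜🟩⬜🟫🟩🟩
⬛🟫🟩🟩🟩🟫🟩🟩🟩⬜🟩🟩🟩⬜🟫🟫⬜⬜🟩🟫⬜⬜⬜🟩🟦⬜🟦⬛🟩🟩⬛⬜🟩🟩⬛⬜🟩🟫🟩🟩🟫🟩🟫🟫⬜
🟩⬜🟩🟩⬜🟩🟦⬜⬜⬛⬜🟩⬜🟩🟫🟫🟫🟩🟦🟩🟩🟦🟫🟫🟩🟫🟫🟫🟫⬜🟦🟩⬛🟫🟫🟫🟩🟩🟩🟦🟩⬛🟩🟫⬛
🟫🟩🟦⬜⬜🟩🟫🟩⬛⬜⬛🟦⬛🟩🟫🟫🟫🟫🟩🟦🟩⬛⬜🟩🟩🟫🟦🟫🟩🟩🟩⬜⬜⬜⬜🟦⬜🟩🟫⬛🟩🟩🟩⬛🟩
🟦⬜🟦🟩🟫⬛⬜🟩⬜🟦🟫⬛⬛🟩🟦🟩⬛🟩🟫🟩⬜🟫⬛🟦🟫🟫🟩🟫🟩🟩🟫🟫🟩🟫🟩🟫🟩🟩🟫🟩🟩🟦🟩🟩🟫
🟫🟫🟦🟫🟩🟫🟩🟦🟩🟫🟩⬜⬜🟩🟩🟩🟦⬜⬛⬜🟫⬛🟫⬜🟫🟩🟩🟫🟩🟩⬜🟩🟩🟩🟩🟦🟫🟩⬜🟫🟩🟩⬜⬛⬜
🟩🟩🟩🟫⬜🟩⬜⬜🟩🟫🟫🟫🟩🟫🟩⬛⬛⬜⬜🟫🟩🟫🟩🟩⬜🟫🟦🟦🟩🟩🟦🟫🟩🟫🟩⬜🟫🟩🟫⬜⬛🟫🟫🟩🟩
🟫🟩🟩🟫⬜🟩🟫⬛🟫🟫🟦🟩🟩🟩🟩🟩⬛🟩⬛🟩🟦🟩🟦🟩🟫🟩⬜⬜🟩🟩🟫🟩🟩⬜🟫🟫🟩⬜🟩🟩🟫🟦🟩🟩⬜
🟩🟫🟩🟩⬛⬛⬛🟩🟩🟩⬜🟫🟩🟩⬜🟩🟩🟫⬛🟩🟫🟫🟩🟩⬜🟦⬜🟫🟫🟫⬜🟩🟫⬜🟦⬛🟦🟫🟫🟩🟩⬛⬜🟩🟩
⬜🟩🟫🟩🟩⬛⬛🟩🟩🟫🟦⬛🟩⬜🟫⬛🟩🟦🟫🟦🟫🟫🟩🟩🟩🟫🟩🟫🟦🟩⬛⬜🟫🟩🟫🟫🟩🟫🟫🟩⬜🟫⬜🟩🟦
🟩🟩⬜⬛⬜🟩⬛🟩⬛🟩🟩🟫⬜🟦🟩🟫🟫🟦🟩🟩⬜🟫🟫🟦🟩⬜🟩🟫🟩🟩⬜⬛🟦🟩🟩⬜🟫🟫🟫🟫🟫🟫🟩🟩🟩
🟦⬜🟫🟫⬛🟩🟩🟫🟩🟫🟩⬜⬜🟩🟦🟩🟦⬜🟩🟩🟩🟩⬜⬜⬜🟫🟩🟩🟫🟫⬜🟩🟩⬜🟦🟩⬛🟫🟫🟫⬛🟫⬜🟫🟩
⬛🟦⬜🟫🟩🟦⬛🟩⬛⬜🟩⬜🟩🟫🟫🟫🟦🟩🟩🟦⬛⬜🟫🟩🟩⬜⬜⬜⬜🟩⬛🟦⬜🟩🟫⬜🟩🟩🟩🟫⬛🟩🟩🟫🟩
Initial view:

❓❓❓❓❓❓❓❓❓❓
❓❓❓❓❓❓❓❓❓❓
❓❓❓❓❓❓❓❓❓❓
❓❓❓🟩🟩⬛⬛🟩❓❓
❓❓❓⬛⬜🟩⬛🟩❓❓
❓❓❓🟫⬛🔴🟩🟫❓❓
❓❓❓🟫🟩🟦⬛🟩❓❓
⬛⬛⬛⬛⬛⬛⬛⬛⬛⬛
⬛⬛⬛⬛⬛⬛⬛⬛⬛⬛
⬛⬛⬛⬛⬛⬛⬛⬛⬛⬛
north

❓❓❓❓❓❓❓❓❓❓
❓❓❓❓❓❓❓❓❓❓
❓❓❓❓❓❓❓❓❓❓
❓❓❓🟩⬛⬛⬛🟩❓❓
❓❓❓🟩🟩⬛⬛🟩❓❓
❓❓❓⬛⬜🔴⬛🟩❓❓
❓❓❓🟫⬛🟩🟩🟫❓❓
❓❓❓🟫🟩🟦⬛🟩❓❓
⬛⬛⬛⬛⬛⬛⬛⬛⬛⬛
⬛⬛⬛⬛⬛⬛⬛⬛⬛⬛

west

⬛❓❓❓❓❓❓❓❓❓
⬛❓❓❓❓❓❓❓❓❓
⬛❓❓❓❓❓❓❓❓❓
⬛❓❓🟩🟩⬛⬛⬛🟩❓
⬛❓❓🟫🟩🟩⬛⬛🟩❓
⬛❓❓⬜⬛🔴🟩⬛🟩❓
⬛❓❓🟫🟫⬛🟩🟩🟫❓
⬛❓❓⬜🟫🟩🟦⬛🟩❓
⬛⬛⬛⬛⬛⬛⬛⬛⬛⬛
⬛⬛⬛⬛⬛⬛⬛⬛⬛⬛

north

⬛❓❓❓❓❓❓❓❓❓
⬛❓❓❓❓❓❓❓❓❓
⬛❓❓❓❓❓❓❓❓❓
⬛❓❓🟩🟫⬜🟩🟫❓❓
⬛❓❓🟩🟩⬛⬛⬛🟩❓
⬛❓❓🟫🟩🔴⬛⬛🟩❓
⬛❓❓⬜⬛⬜🟩⬛🟩❓
⬛❓❓🟫🟫⬛🟩🟩🟫❓
⬛❓❓⬜🟫🟩🟦⬛🟩❓
⬛⬛⬛⬛⬛⬛⬛⬛⬛⬛

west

⬛⬛❓❓❓❓❓❓❓❓
⬛⬛❓❓❓❓❓❓❓❓
⬛⬛❓❓❓❓❓❓❓❓
⬛⬛❓🟩🟩🟫⬜🟩🟫❓
⬛⬛❓🟫🟩🟩⬛⬛⬛🟩
⬛⬛❓🟩🟫🔴🟩⬛⬛🟩
⬛⬛❓🟩⬜⬛⬜🟩⬛🟩
⬛⬛❓⬜🟫🟫⬛🟩🟩🟫
⬛⬛❓❓⬜🟫🟩🟦⬛🟩
⬛⬛⬛⬛⬛⬛⬛⬛⬛⬛

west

⬛⬛⬛❓❓❓❓❓❓❓
⬛⬛⬛❓❓❓❓❓❓❓
⬛⬛⬛❓❓❓❓❓❓❓
⬛⬛⬛🟫🟩🟩🟫⬜🟩🟫
⬛⬛⬛🟩🟫🟩🟩⬛⬛⬛
⬛⬛⬛⬜🟩🔴🟩🟩⬛⬛
⬛⬛⬛🟩🟩⬜⬛⬜🟩⬛
⬛⬛⬛🟦⬜🟫🟫⬛🟩🟩
⬛⬛⬛❓❓⬜🟫🟩🟦⬛
⬛⬛⬛⬛⬛⬛⬛⬛⬛⬛

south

⬛⬛⬛❓❓❓❓❓❓❓
⬛⬛⬛❓❓❓❓❓❓❓
⬛⬛⬛🟫🟩🟩🟫⬜🟩🟫
⬛⬛⬛🟩🟫🟩🟩⬛⬛⬛
⬛⬛⬛⬜🟩🟫🟩🟩⬛⬛
⬛⬛⬛🟩🟩🔴⬛⬜🟩⬛
⬛⬛⬛🟦⬜🟫🟫⬛🟩🟩
⬛⬛⬛⬛🟦⬜🟫🟩🟦⬛
⬛⬛⬛⬛⬛⬛⬛⬛⬛⬛
⬛⬛⬛⬛⬛⬛⬛⬛⬛⬛

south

⬛⬛⬛❓❓❓❓❓❓❓
⬛⬛⬛🟫🟩🟩🟫⬜🟩🟫
⬛⬛⬛🟩🟫🟩🟩⬛⬛⬛
⬛⬛⬛⬜🟩🟫🟩🟩⬛⬛
⬛⬛⬛🟩🟩⬜⬛⬜🟩⬛
⬛⬛⬛🟦⬜🔴🟫⬛🟩🟩
⬛⬛⬛⬛🟦⬜🟫🟩🟦⬛
⬛⬛⬛⬛⬛⬛⬛⬛⬛⬛
⬛⬛⬛⬛⬛⬛⬛⬛⬛⬛
⬛⬛⬛⬛⬛⬛⬛⬛⬛⬛

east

⬛⬛❓❓❓❓❓❓❓❓
⬛⬛🟫🟩🟩🟫⬜🟩🟫❓
⬛⬛🟩🟫🟩🟩⬛⬛⬛🟩
⬛⬛⬜🟩🟫🟩🟩⬛⬛🟩
⬛⬛🟩🟩⬜⬛⬜🟩⬛🟩
⬛⬛🟦⬜🟫🔴⬛🟩🟩🟫
⬛⬛⬛🟦⬜🟫🟩🟦⬛🟩
⬛⬛⬛⬛⬛⬛⬛⬛⬛⬛
⬛⬛⬛⬛⬛⬛⬛⬛⬛⬛
⬛⬛⬛⬛⬛⬛⬛⬛⬛⬛

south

⬛⬛🟫🟩🟩🟫⬜🟩🟫❓
⬛⬛🟩🟫🟩🟩⬛⬛⬛🟩
⬛⬛⬜🟩🟫🟩🟩⬛⬛🟩
⬛⬛🟩🟩⬜⬛⬜🟩⬛🟩
⬛⬛🟦⬜🟫🟫⬛🟩🟩🟫
⬛⬛⬛🟦⬜🔴🟩🟦⬛🟩
⬛⬛⬛⬛⬛⬛⬛⬛⬛⬛
⬛⬛⬛⬛⬛⬛⬛⬛⬛⬛
⬛⬛⬛⬛⬛⬛⬛⬛⬛⬛
⬛⬛⬛⬛⬛⬛⬛⬛⬛⬛

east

⬛🟫🟩🟩🟫⬜🟩🟫❓❓
⬛🟩🟫🟩🟩⬛⬛⬛🟩❓
⬛⬜🟩🟫🟩🟩⬛⬛🟩❓
⬛🟩🟩⬜⬛⬜🟩⬛🟩❓
⬛🟦⬜🟫🟫⬛🟩🟩🟫❓
⬛⬛🟦⬜🟫🔴🟦⬛🟩❓
⬛⬛⬛⬛⬛⬛⬛⬛⬛⬛
⬛⬛⬛⬛⬛⬛⬛⬛⬛⬛
⬛⬛⬛⬛⬛⬛⬛⬛⬛⬛
⬛⬛⬛⬛⬛⬛⬛⬛⬛⬛

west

⬛⬛🟫🟩🟩🟫⬜🟩🟫❓
⬛⬛🟩🟫🟩🟩⬛⬛⬛🟩
⬛⬛⬜🟩🟫🟩🟩⬛⬛🟩
⬛⬛🟩🟩⬜⬛⬜🟩⬛🟩
⬛⬛🟦⬜🟫🟫⬛🟩🟩🟫
⬛⬛⬛🟦⬜🔴🟩🟦⬛🟩
⬛⬛⬛⬛⬛⬛⬛⬛⬛⬛
⬛⬛⬛⬛⬛⬛⬛⬛⬛⬛
⬛⬛⬛⬛⬛⬛⬛⬛⬛⬛
⬛⬛⬛⬛⬛⬛⬛⬛⬛⬛

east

⬛🟫🟩🟩🟫⬜🟩🟫❓❓
⬛🟩🟫🟩🟩⬛⬛⬛🟩❓
⬛⬜🟩🟫🟩🟩⬛⬛🟩❓
⬛🟩🟩⬜⬛⬜🟩⬛🟩❓
⬛🟦⬜🟫🟫⬛🟩🟩🟫❓
⬛⬛🟦⬜🟫🔴🟦⬛🟩❓
⬛⬛⬛⬛⬛⬛⬛⬛⬛⬛
⬛⬛⬛⬛⬛⬛⬛⬛⬛⬛
⬛⬛⬛⬛⬛⬛⬛⬛⬛⬛
⬛⬛⬛⬛⬛⬛⬛⬛⬛⬛
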